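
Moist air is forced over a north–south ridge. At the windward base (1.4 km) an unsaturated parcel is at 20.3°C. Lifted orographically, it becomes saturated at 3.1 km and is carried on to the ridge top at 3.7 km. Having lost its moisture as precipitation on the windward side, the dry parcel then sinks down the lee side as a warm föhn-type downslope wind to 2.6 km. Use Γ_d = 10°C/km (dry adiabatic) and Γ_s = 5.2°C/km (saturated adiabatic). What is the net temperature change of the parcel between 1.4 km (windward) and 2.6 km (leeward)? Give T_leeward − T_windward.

Dry to 3100 m: -10 × 1.7 km = -17°C, so T = 3.3°C.
Saturated to 3700 m: -5.2 × 0.6 km = -3.12°C, so T = 0.18°C.
Dry descent to 2600 m: +10 × 1.1 km = +11°C, so T = 11.18°C.
Net change vs windward start: 11.18 − 20.3 = -9.12°C

-9.12°C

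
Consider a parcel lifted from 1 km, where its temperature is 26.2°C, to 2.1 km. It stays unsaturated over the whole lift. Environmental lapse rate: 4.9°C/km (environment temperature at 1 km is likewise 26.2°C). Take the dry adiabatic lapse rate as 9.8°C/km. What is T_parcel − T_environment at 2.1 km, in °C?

Parcel:
  Dry to 2100 m: -9.8 × 1.1 km = -10.78°C, so T = 15.42°C.
Environment:
  Environment to 2100 m: -4.9 × 1.1 km = -5.39°C, so T = 20.81°C.
T_parcel − T_env = 15.42 − 20.81 = -5.39°C

-5.39°C (parcel cooler than environment)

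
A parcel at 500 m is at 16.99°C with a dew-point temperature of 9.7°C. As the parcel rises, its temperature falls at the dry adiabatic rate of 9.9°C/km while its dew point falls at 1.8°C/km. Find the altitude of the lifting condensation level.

1400 m

T and T_d converge at 9.9 − 1.8 = 8.1°C per km
Height above start = (16.99 − 9.7) / 8.1 = 0.9 km
LCL altitude = 500 m + 900 m = 1400 m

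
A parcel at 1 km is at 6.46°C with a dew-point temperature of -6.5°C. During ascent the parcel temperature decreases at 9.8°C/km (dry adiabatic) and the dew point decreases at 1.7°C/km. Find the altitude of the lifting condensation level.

T and T_d converge at 9.8 − 1.7 = 8.1°C per km
Height above start = (6.46 − (-6.5)) / 8.1 = 1.6 km
LCL altitude = 1000 m + 1600 m = 2600 m

2.6 km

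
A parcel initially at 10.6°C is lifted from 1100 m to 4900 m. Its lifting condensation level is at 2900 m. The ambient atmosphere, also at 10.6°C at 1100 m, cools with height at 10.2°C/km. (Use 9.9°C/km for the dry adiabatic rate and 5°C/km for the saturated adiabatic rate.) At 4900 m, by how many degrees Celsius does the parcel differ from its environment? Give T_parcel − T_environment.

+10.94°C (parcel warmer than environment)

Parcel:
  1100 → 2900 m (dry, 9.9°C/km): ΔT = -9.9 × 1.8 = -17.82°C → T = -7.22°C
  2900 → 4900 m (saturated, 5°C/km): ΔT = -5 × 2 = -10°C → T = -17.22°C
Environment:
  1100 → 4900 m (environment, 10.2°C/km): ΔT = -10.2 × 3.8 = -38.76°C → T = -28.16°C
T_parcel − T_env = -17.22 − (-28.16) = +10.94°C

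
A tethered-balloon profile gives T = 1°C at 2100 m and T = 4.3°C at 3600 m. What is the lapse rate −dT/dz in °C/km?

-2.2°C/km

Γ = −ΔT/Δz = (1 − 4.3) / (3600 − 2100) m
  = -3.3°C / 1.5 km = -2.2°C/km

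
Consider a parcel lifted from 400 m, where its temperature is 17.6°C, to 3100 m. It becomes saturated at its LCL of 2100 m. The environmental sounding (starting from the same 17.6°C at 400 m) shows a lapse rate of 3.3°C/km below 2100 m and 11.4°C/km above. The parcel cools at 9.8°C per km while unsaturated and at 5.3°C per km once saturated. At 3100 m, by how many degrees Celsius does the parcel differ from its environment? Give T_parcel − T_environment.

-4.95°C (parcel cooler than environment)

Parcel:
  400 → 2100 m (dry, 9.8°C/km): ΔT = -9.8 × 1.7 = -16.66°C → T = 0.94°C
  2100 → 3100 m (saturated, 5.3°C/km): ΔT = -5.3 × 1 = -5.3°C → T = -4.36°C
Environment:
  400 → 2100 m (environment, lower layer, 3.3°C/km): ΔT = -3.3 × 1.7 = -5.61°C → T = 11.99°C
  2100 → 3100 m (environment, upper layer, 11.4°C/km): ΔT = -11.4 × 1 = -11.4°C → T = 0.59°C
T_parcel − T_env = -4.36 − 0.59 = -4.95°C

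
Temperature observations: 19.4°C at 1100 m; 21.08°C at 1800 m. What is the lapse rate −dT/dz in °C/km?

-2.4°C/km

Γ = −ΔT/Δz = (19.4 − 21.08) / (1800 − 1100) m
  = -1.68°C / 0.7 km = -2.4°C/km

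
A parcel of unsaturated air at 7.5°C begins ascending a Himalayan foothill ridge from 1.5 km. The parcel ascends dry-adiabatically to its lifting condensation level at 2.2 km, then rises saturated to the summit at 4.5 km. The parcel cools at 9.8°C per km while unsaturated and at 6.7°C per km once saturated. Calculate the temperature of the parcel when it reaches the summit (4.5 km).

From 1500 m to 2200 m (dry): cools by 9.8 × 0.7 = 6.86°C, giving 0.64°C.
From 2200 m to 4500 m (saturated): cools by 6.7 × 2.3 = 15.41°C, giving -14.77°C.

-14.77°C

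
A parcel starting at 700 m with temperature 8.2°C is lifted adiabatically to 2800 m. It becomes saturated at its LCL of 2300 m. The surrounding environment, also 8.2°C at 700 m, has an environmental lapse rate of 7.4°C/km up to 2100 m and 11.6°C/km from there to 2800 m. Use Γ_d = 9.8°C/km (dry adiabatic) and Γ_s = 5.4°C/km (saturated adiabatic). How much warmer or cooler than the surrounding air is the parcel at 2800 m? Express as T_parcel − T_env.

+0.1°C (parcel warmer than environment)

Parcel:
  700–2300 m, dry: Δz = 1.6 km ⇒ ΔT = -15.68°C; T = -7.48°C
  2300–2800 m, saturated: Δz = 0.5 km ⇒ ΔT = -2.7°C; T = -10.18°C
Environment:
  700–2100 m, environment, lower layer: Δz = 1.4 km ⇒ ΔT = -10.36°C; T = -2.16°C
  2100–2800 m, environment, upper layer: Δz = 0.7 km ⇒ ΔT = -8.12°C; T = -10.28°C
T_parcel − T_env = -10.18 − (-10.28) = +0.1°C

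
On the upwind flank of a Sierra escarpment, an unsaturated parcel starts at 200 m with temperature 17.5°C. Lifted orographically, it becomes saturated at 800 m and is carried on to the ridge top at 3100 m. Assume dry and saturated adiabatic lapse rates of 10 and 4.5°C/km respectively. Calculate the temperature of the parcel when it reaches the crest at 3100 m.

1.15°C

Dry to 800 m: -10 × 0.6 km = -6°C, so T = 11.5°C.
Saturated to 3100 m: -4.5 × 2.3 km = -10.35°C, so T = 1.15°C.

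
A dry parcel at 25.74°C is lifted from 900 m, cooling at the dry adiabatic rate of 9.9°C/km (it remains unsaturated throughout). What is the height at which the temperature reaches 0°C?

Height above start = (25.74 − 0) / 9.9 = 2.6 km
Altitude = 900 m + 2600 m = 3500 m

3500 m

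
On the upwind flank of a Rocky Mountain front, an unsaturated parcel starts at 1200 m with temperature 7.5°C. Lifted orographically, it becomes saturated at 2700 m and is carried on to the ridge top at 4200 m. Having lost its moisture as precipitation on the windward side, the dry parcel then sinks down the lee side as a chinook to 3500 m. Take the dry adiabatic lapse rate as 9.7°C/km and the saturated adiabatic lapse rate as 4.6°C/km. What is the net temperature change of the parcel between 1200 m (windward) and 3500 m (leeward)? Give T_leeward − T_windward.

-14.66°C

1200 → 2700 m (dry, 9.7°C/km): ΔT = -9.7 × 1.5 = -14.55°C → T = -7.05°C
2700 → 4200 m (saturated, 4.6°C/km): ΔT = -4.6 × 1.5 = -6.9°C → T = -13.95°C
4200 → 3500 m (dry descent, 9.7°C/km): ΔT = +9.7 × 0.7 = +6.79°C → T = -7.16°C
Net change vs windward start: -7.16 − 7.5 = -14.66°C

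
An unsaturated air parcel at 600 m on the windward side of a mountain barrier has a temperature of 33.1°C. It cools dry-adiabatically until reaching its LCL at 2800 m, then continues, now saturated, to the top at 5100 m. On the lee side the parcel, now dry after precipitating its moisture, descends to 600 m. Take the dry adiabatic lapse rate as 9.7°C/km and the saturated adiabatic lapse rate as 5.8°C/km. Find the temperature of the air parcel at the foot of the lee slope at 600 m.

600 → 2800 m (dry, 9.7°C/km): ΔT = -9.7 × 2.2 = -21.34°C → T = 11.76°C
2800 → 5100 m (saturated, 5.8°C/km): ΔT = -5.8 × 2.3 = -13.34°C → T = -1.58°C
5100 → 600 m (dry descent, 9.7°C/km): ΔT = +9.7 × 4.5 = +43.65°C → T = 42.07°C

42.07°C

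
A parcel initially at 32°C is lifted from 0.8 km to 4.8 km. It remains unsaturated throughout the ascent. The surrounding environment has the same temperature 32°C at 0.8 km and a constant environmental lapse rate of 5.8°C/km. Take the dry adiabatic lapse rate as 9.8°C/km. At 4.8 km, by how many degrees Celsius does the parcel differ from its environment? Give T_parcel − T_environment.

Parcel:
  800 → 4800 m (dry, 9.8°C/km): ΔT = -9.8 × 4 = -39.2°C → T = -7.2°C
Environment:
  800 → 4800 m (environment, 5.8°C/km): ΔT = -5.8 × 4 = -23.2°C → T = 8.8°C
T_parcel − T_env = -7.2 − 8.8 = -16°C

-16°C (parcel cooler than environment)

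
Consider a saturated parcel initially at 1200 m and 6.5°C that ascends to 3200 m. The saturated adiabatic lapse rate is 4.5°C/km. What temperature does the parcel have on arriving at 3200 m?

1200 → 3200 m (saturated adiabatic, 4.5°C/km): ΔT = -4.5 × 2 = -9°C → T = -2.5°C

-2.5°C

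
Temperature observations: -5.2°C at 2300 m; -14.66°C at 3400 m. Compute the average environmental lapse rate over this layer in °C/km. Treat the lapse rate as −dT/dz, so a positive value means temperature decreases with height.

Γ = −ΔT/Δz = (-5.2 − (-14.66)) / (3400 − 2300) m
  = 9.46°C / 1.1 km = 8.6°C/km

8.6°C/km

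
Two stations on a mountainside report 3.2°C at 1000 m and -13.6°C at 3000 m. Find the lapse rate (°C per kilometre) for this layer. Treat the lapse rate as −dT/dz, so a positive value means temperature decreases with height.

Γ = −ΔT/Δz = (3.2 − (-13.6)) / (3000 − 1000) m
  = 16.8°C / 2 km = 8.4°C/km

8.4°C/km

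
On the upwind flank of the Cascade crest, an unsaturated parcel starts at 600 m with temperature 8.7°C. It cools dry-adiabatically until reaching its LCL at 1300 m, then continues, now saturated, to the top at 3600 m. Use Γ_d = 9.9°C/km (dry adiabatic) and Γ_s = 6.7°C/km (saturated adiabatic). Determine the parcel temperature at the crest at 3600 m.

-13.64°C

Dry to 1300 m: -9.9 × 0.7 km = -6.93°C, so T = 1.77°C.
Saturated to 3600 m: -6.7 × 2.3 km = -15.41°C, so T = -13.64°C.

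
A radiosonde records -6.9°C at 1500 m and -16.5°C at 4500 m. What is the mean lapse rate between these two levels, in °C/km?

3.2°C/km

Γ = −ΔT/Δz = (-6.9 − (-16.5)) / (4500 − 1500) m
  = 9.6°C / 3 km = 3.2°C/km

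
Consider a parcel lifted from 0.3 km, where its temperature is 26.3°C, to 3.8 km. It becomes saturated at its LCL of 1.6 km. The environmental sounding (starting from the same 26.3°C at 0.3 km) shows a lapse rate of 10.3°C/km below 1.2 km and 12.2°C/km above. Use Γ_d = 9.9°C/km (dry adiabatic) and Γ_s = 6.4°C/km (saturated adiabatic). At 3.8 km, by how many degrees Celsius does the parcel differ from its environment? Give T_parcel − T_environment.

+14.04°C (parcel warmer than environment)

Parcel:
  300–1600 m, dry: Δz = 1.3 km ⇒ ΔT = -12.87°C; T = 13.43°C
  1600–3800 m, saturated: Δz = 2.2 km ⇒ ΔT = -14.08°C; T = -0.65°C
Environment:
  300–1200 m, environment, lower layer: Δz = 0.9 km ⇒ ΔT = -9.27°C; T = 17.03°C
  1200–3800 m, environment, upper layer: Δz = 2.6 km ⇒ ΔT = -31.72°C; T = -14.69°C
T_parcel − T_env = -0.65 − (-14.69) = +14.04°C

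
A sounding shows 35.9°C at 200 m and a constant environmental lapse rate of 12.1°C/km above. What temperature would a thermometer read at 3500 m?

-4.03°C

Environmental to 3500 m: -12.1 × 3.3 km = -39.93°C, so T = -4.03°C.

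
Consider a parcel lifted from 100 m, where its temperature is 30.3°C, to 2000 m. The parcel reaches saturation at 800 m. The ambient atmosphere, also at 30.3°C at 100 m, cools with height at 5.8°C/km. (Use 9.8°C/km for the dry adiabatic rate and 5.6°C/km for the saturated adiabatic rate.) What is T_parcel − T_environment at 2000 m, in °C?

Parcel:
  100–800 m, dry: Δz = 0.7 km ⇒ ΔT = -6.86°C; T = 23.44°C
  800–2000 m, saturated: Δz = 1.2 km ⇒ ΔT = -6.72°C; T = 16.72°C
Environment:
  100–2000 m, environment: Δz = 1.9 km ⇒ ΔT = -11.02°C; T = 19.28°C
T_parcel − T_env = 16.72 − 19.28 = -2.56°C

-2.56°C (parcel cooler than environment)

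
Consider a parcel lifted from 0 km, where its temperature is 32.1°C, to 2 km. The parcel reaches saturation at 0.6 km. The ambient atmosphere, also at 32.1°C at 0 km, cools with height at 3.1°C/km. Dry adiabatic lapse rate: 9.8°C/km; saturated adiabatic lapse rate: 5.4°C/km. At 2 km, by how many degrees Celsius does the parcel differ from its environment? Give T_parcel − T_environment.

-7.24°C (parcel cooler than environment)

Parcel:
  From 0 m to 600 m (dry): cools by 9.8 × 0.6 = 5.88°C, giving 26.22°C.
  From 600 m to 2000 m (saturated): cools by 5.4 × 1.4 = 7.56°C, giving 18.66°C.
Environment:
  From 0 m to 2000 m (environment): cools by 3.1 × 2 = 6.2°C, giving 25.9°C.
T_parcel − T_env = 18.66 − 25.9 = -7.24°C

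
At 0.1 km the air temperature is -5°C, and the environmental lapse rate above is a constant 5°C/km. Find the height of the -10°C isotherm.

Height above start = (-5 − (-10)) / 5 = 1 km
Altitude = 100 m + 1000 m = 1100 m

1.1 km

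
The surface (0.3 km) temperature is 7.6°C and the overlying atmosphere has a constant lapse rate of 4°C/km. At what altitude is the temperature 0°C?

2.2 km

Height above start = (7.6 − 0) / 4 = 1.9 km
Altitude = 300 m + 1900 m = 2200 m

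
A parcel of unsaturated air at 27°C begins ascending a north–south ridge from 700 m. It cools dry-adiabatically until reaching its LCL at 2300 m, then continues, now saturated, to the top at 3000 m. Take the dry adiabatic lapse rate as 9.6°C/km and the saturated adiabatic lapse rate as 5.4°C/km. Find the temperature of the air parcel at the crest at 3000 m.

7.86°C

700–2300 m, dry: Δz = 1.6 km ⇒ ΔT = -15.36°C; T = 11.64°C
2300–3000 m, saturated: Δz = 0.7 km ⇒ ΔT = -3.78°C; T = 7.86°C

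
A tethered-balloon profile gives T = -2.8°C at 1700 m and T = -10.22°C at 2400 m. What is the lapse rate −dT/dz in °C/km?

10.6°C/km

Γ = −ΔT/Δz = (-2.8 − (-10.22)) / (2400 − 1700) m
  = 7.42°C / 0.7 km = 10.6°C/km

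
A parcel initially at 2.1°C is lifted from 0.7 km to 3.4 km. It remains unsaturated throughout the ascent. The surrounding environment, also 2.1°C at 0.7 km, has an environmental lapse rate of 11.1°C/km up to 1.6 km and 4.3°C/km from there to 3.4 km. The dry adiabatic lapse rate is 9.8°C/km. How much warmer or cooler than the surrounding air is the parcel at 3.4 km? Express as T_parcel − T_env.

Parcel:
  700–3400 m, dry: Δz = 2.7 km ⇒ ΔT = -26.46°C; T = -24.36°C
Environment:
  700–1600 m, environment, lower layer: Δz = 0.9 km ⇒ ΔT = -9.99°C; T = -7.89°C
  1600–3400 m, environment, upper layer: Δz = 1.8 km ⇒ ΔT = -7.74°C; T = -15.63°C
T_parcel − T_env = -24.36 − (-15.63) = -8.73°C

-8.73°C (parcel cooler than environment)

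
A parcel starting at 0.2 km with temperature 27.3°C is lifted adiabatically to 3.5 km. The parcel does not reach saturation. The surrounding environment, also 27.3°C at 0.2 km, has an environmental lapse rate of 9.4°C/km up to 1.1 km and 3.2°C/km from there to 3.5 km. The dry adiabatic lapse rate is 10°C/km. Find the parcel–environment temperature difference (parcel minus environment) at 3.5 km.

-16.86°C (parcel cooler than environment)

Parcel:
  200 → 3500 m (dry, 10°C/km): ΔT = -10 × 3.3 = -33°C → T = -5.7°C
Environment:
  200 → 1100 m (environment, lower layer, 9.4°C/km): ΔT = -9.4 × 0.9 = -8.46°C → T = 18.84°C
  1100 → 3500 m (environment, upper layer, 3.2°C/km): ΔT = -3.2 × 2.4 = -7.68°C → T = 11.16°C
T_parcel − T_env = -5.7 − 11.16 = -16.86°C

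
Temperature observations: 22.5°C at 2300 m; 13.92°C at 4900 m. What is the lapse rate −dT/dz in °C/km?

3.3°C/km

Γ = −ΔT/Δz = (22.5 − 13.92) / (4900 − 2300) m
  = 8.58°C / 2.6 km = 3.3°C/km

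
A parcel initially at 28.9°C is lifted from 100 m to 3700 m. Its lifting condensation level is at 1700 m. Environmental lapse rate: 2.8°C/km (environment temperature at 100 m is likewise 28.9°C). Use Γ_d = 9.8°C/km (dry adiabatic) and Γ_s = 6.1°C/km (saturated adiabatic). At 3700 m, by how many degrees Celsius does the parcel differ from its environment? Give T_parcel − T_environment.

-17.8°C (parcel cooler than environment)

Parcel:
  From 100 m to 1700 m (dry): cools by 9.8 × 1.6 = 15.68°C, giving 13.22°C.
  From 1700 m to 3700 m (saturated): cools by 6.1 × 2 = 12.2°C, giving 1.02°C.
Environment:
  From 100 m to 3700 m (environment): cools by 2.8 × 3.6 = 10.08°C, giving 18.82°C.
T_parcel − T_env = 1.02 − 18.82 = -17.8°C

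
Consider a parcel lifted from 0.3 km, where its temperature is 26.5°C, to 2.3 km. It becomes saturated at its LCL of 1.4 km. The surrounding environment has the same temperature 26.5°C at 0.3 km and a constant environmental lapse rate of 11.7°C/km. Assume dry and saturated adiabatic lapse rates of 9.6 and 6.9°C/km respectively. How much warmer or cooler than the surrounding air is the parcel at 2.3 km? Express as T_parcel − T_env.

+6.63°C (parcel warmer than environment)

Parcel:
  300–1400 m, dry: Δz = 1.1 km ⇒ ΔT = -10.56°C; T = 15.94°C
  1400–2300 m, saturated: Δz = 0.9 km ⇒ ΔT = -6.21°C; T = 9.73°C
Environment:
  300–2300 m, environment: Δz = 2 km ⇒ ΔT = -23.4°C; T = 3.1°C
T_parcel − T_env = 9.73 − 3.1 = +6.63°C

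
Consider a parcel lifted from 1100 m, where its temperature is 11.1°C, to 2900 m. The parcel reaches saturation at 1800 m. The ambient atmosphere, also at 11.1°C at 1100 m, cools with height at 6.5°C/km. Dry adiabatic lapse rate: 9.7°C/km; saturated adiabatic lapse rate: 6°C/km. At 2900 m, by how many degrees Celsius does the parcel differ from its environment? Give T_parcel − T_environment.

-1.69°C (parcel cooler than environment)

Parcel:
  1100–1800 m, dry: Δz = 0.7 km ⇒ ΔT = -6.79°C; T = 4.31°C
  1800–2900 m, saturated: Δz = 1.1 km ⇒ ΔT = -6.6°C; T = -2.29°C
Environment:
  1100–2900 m, environment: Δz = 1.8 km ⇒ ΔT = -11.7°C; T = -0.6°C
T_parcel − T_env = -2.29 − (-0.6) = -1.69°C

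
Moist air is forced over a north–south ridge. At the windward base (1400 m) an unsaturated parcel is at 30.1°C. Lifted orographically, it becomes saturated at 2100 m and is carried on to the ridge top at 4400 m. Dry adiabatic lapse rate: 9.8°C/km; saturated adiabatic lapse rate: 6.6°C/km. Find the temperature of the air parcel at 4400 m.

From 1400 m to 2100 m (dry): cools by 9.8 × 0.7 = 6.86°C, giving 23.24°C.
From 2100 m to 4400 m (saturated): cools by 6.6 × 2.3 = 15.18°C, giving 8.06°C.

8.06°C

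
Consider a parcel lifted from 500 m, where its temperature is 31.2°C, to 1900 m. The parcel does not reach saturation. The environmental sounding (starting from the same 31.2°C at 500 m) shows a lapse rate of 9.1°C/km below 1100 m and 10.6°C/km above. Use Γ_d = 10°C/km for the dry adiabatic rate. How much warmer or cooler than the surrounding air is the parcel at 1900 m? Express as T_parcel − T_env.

Parcel:
  500–1900 m, dry: Δz = 1.4 km ⇒ ΔT = -14°C; T = 17.2°C
Environment:
  500–1100 m, environment, lower layer: Δz = 0.6 km ⇒ ΔT = -5.46°C; T = 25.74°C
  1100–1900 m, environment, upper layer: Δz = 0.8 km ⇒ ΔT = -8.48°C; T = 17.26°C
T_parcel − T_env = 17.2 − 17.26 = -0.06°C

-0.06°C (parcel cooler than environment)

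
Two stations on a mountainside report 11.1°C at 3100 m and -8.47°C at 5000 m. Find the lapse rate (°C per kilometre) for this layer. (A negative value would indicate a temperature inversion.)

Γ = −ΔT/Δz = (11.1 − (-8.47)) / (5000 − 3100) m
  = 19.57°C / 1.9 km = 10.3°C/km

10.3°C/km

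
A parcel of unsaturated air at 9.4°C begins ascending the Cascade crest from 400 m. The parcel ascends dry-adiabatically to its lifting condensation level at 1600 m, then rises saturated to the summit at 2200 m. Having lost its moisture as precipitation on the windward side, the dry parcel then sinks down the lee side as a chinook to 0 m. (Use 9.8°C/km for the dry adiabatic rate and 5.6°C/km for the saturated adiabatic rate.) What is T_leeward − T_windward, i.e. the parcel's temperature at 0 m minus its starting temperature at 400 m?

+6.44°C

400–1600 m, dry: Δz = 1.2 km ⇒ ΔT = -11.76°C; T = -2.36°C
1600–2200 m, saturated: Δz = 0.6 km ⇒ ΔT = -3.36°C; T = -5.72°C
2200–0 m, dry descent: Δz = 2.2 km ⇒ ΔT = +21.56°C; T = 15.84°C
Net change vs windward start: 15.84 − 9.4 = +6.44°C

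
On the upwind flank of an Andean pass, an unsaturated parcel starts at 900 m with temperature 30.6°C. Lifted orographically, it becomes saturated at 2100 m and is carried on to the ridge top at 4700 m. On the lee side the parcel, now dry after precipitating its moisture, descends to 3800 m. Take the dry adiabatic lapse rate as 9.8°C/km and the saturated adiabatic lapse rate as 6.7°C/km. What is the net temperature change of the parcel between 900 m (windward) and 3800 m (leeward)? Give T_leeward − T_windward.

-20.36°C

Dry to 2100 m: -9.8 × 1.2 km = -11.76°C, so T = 18.84°C.
Saturated to 4700 m: -6.7 × 2.6 km = -17.42°C, so T = 1.42°C.
Dry descent to 3800 m: +9.8 × 0.9 km = +8.82°C, so T = 10.24°C.
Net change vs windward start: 10.24 − 30.6 = -20.36°C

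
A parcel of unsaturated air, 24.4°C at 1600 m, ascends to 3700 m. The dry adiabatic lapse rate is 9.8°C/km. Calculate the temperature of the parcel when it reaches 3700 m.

Dry adiabatic to 3700 m: -9.8 × 2.1 km = -20.58°C, so T = 3.82°C.

3.82°C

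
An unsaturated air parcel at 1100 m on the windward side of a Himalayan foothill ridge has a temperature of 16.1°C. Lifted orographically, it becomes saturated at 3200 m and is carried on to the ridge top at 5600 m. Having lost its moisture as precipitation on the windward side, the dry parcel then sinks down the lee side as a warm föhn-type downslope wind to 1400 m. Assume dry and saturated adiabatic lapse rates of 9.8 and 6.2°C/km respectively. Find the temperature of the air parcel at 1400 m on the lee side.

Dry to 3200 m: -9.8 × 2.1 km = -20.58°C, so T = -4.48°C.
Saturated to 5600 m: -6.2 × 2.4 km = -14.88°C, so T = -19.36°C.
Dry descent to 1400 m: +9.8 × 4.2 km = +41.16°C, so T = 21.8°C.

21.8°C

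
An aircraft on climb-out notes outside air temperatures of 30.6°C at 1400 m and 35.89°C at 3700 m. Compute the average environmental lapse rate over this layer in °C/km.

Γ = −ΔT/Δz = (30.6 − 35.89) / (3700 − 1400) m
  = -5.29°C / 2.3 km = -2.3°C/km

-2.3°C/km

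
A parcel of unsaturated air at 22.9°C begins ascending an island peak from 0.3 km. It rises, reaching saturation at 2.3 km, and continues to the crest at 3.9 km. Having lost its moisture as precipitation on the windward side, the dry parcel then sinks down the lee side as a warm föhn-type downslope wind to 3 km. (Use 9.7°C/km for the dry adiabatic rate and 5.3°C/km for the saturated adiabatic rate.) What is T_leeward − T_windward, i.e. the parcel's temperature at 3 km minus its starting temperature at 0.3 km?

300–2300 m, dry: Δz = 2 km ⇒ ΔT = -19.4°C; T = 3.5°C
2300–3900 m, saturated: Δz = 1.6 km ⇒ ΔT = -8.48°C; T = -4.98°C
3900–3000 m, dry descent: Δz = 0.9 km ⇒ ΔT = +8.73°C; T = 3.75°C
Net change vs windward start: 3.75 − 22.9 = -19.15°C

-19.15°C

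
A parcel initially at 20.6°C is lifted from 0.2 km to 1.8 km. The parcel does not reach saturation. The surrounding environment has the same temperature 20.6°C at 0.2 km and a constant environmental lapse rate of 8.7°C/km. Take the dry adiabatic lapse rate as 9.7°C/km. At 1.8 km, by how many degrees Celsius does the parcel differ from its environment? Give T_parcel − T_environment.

Parcel:
  200–1800 m, dry: Δz = 1.6 km ⇒ ΔT = -15.52°C; T = 5.08°C
Environment:
  200–1800 m, environment: Δz = 1.6 km ⇒ ΔT = -13.92°C; T = 6.68°C
T_parcel − T_env = 5.08 − 6.68 = -1.6°C

-1.6°C (parcel cooler than environment)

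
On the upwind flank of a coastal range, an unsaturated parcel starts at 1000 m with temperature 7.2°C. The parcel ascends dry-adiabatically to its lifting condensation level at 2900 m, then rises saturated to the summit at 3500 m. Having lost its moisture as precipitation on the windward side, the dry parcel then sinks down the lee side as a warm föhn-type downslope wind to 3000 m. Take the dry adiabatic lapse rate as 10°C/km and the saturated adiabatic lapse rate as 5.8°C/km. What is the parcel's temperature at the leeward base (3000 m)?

-10.28°C

1000 → 2900 m (dry, 10°C/km): ΔT = -10 × 1.9 = -19°C → T = -11.8°C
2900 → 3500 m (saturated, 5.8°C/km): ΔT = -5.8 × 0.6 = -3.48°C → T = -15.28°C
3500 → 3000 m (dry descent, 10°C/km): ΔT = +10 × 0.5 = +5°C → T = -10.28°C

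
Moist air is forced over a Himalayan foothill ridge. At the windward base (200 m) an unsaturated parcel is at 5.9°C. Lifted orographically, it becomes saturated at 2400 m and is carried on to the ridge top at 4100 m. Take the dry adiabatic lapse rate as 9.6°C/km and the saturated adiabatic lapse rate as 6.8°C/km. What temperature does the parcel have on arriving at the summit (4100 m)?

200 → 2400 m (dry, 9.6°C/km): ΔT = -9.6 × 2.2 = -21.12°C → T = -15.22°C
2400 → 4100 m (saturated, 6.8°C/km): ΔT = -6.8 × 1.7 = -11.56°C → T = -26.78°C

-26.78°C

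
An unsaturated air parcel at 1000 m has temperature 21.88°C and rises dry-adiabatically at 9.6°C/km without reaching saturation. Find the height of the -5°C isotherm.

Height above start = (21.88 − (-5)) / 9.6 = 2.8 km
Altitude = 1000 m + 2800 m = 3800 m

3800 m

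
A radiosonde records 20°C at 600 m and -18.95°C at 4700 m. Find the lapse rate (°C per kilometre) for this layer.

Γ = −ΔT/Δz = (20 − (-18.95)) / (4700 − 600) m
  = 38.95°C / 4.1 km = 9.5°C/km

9.5°C/km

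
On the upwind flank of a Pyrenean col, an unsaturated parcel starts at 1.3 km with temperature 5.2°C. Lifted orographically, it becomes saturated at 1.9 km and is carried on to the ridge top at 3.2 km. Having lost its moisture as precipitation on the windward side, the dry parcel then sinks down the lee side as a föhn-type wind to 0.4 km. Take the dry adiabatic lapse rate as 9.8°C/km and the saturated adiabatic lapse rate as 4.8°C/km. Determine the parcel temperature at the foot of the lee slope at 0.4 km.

20.52°C

1300 → 1900 m (dry, 9.8°C/km): ΔT = -9.8 × 0.6 = -5.88°C → T = -0.68°C
1900 → 3200 m (saturated, 4.8°C/km): ΔT = -4.8 × 1.3 = -6.24°C → T = -6.92°C
3200 → 400 m (dry descent, 9.8°C/km): ΔT = +9.8 × 2.8 = +27.44°C → T = 20.52°C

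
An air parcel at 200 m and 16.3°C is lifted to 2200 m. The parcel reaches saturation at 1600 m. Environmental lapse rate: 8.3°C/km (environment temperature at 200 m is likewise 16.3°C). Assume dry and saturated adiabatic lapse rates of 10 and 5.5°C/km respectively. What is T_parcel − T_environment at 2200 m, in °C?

-0.7°C (parcel cooler than environment)

Parcel:
  200–1600 m, dry: Δz = 1.4 km ⇒ ΔT = -14°C; T = 2.3°C
  1600–2200 m, saturated: Δz = 0.6 km ⇒ ΔT = -3.3°C; T = -1°C
Environment:
  200–2200 m, environment: Δz = 2 km ⇒ ΔT = -16.6°C; T = -0.3°C
T_parcel − T_env = -1 − (-0.3) = -0.7°C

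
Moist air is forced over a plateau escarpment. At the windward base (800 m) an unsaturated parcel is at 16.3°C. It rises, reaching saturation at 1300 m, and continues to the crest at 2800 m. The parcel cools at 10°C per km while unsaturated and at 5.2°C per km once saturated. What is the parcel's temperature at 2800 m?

800–1300 m, dry: Δz = 0.5 km ⇒ ΔT = -5°C; T = 11.3°C
1300–2800 m, saturated: Δz = 1.5 km ⇒ ΔT = -7.8°C; T = 3.5°C

3.5°C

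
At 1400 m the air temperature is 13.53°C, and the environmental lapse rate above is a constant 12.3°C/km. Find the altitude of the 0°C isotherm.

2500 m

Height above start = (13.53 − 0) / 12.3 = 1.1 km
Altitude = 1400 m + 1100 m = 2500 m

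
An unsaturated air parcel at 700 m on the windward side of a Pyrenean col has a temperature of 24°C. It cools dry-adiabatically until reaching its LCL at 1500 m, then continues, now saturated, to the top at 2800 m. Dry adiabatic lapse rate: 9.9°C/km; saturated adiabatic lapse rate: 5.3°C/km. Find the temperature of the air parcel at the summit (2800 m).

Dry to 1500 m: -9.9 × 0.8 km = -7.92°C, so T = 16.08°C.
Saturated to 2800 m: -5.3 × 1.3 km = -6.89°C, so T = 9.19°C.

9.19°C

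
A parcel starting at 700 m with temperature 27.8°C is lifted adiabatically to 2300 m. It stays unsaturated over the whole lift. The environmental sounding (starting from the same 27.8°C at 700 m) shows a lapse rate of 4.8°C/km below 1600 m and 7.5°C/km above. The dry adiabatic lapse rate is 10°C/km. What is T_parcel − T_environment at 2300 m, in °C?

-6.43°C (parcel cooler than environment)

Parcel:
  Dry to 2300 m: -10 × 1.6 km = -16°C, so T = 11.8°C.
Environment:
  Environment, lower layer to 1600 m: -4.8 × 0.9 km = -4.32°C, so T = 23.48°C.
  Environment, upper layer to 2300 m: -7.5 × 0.7 km = -5.25°C, so T = 18.23°C.
T_parcel − T_env = 11.8 − 18.23 = -6.43°C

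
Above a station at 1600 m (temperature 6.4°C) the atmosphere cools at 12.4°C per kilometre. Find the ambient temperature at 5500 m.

-41.96°C

From 1600 m to 5500 m (environmental): cools by 12.4 × 3.9 = 48.36°C, giving -41.96°C.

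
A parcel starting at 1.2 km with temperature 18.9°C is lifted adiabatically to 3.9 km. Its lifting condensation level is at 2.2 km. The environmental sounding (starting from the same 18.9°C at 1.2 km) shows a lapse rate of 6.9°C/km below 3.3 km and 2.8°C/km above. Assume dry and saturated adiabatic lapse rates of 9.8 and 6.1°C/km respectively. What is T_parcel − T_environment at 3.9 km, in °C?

Parcel:
  1200–2200 m, dry: Δz = 1 km ⇒ ΔT = -9.8°C; T = 9.1°C
  2200–3900 m, saturated: Δz = 1.7 km ⇒ ΔT = -10.37°C; T = -1.27°C
Environment:
  1200–3300 m, environment, lower layer: Δz = 2.1 km ⇒ ΔT = -14.49°C; T = 4.41°C
  3300–3900 m, environment, upper layer: Δz = 0.6 km ⇒ ΔT = -1.68°C; T = 2.73°C
T_parcel − T_env = -1.27 − 2.73 = -4°C

-4°C (parcel cooler than environment)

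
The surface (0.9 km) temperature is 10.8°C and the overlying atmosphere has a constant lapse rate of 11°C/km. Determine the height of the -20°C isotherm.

3.7 km

Height above start = (10.8 − (-20)) / 11 = 2.8 km
Altitude = 900 m + 2800 m = 3700 m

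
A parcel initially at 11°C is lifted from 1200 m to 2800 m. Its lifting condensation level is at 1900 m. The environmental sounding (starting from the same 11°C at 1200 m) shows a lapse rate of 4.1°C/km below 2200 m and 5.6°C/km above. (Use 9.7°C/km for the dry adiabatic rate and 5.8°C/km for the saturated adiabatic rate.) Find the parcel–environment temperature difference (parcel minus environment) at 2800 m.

-4.55°C (parcel cooler than environment)

Parcel:
  Dry to 1900 m: -9.7 × 0.7 km = -6.79°C, so T = 4.21°C.
  Saturated to 2800 m: -5.8 × 0.9 km = -5.22°C, so T = -1.01°C.
Environment:
  Environment, lower layer to 2200 m: -4.1 × 1 km = -4.1°C, so T = 6.9°C.
  Environment, upper layer to 2800 m: -5.6 × 0.6 km = -3.36°C, so T = 3.54°C.
T_parcel − T_env = -1.01 − 3.54 = -4.55°C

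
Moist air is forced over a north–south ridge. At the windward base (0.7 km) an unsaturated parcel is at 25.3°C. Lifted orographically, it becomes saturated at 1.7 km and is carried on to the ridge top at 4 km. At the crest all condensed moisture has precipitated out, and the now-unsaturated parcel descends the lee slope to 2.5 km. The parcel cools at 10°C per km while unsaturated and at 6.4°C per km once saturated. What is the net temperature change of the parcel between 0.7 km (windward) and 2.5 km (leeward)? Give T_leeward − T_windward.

From 700 m to 1700 m (dry): cools by 10 × 1 = 10°C, giving 15.3°C.
From 1700 m to 4000 m (saturated): cools by 6.4 × 2.3 = 14.72°C, giving 0.58°C.
From 4000 m to 2500 m (dry descent): warms by 10 × 1.5 = 15°C, giving 15.58°C.
Net change vs windward start: 15.58 − 25.3 = -9.72°C

-9.72°C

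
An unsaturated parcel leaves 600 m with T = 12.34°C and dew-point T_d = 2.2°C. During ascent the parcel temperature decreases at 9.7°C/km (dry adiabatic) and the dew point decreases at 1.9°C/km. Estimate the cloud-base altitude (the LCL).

1900 m

T and T_d converge at 9.7 − 1.9 = 7.8°C per km
Height above start = (12.34 − 2.2) / 7.8 = 1.3 km
LCL altitude = 600 m + 1300 m = 1900 m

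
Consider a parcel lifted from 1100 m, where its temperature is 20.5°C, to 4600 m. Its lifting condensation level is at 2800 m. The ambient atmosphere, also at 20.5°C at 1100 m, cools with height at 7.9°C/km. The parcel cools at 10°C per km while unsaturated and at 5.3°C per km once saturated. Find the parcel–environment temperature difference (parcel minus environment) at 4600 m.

Parcel:
  Dry to 2800 m: -10 × 1.7 km = -17°C, so T = 3.5°C.
  Saturated to 4600 m: -5.3 × 1.8 km = -9.54°C, so T = -6.04°C.
Environment:
  Environment to 4600 m: -7.9 × 3.5 km = -27.65°C, so T = -7.15°C.
T_parcel − T_env = -6.04 − (-7.15) = +1.11°C

+1.11°C (parcel warmer than environment)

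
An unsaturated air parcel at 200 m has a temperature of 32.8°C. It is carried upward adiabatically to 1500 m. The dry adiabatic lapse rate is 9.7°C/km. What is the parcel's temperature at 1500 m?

200 → 1500 m (dry adiabatic, 9.7°C/km): ΔT = -9.7 × 1.3 = -12.61°C → T = 20.19°C

20.19°C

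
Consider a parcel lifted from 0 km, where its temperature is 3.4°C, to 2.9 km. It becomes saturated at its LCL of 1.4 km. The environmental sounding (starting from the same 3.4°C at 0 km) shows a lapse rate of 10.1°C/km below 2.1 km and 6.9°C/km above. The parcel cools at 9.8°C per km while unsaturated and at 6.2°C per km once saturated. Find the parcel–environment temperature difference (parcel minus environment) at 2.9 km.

+3.71°C (parcel warmer than environment)

Parcel:
  From 0 m to 1400 m (dry): cools by 9.8 × 1.4 = 13.72°C, giving -10.32°C.
  From 1400 m to 2900 m (saturated): cools by 6.2 × 1.5 = 9.3°C, giving -19.62°C.
Environment:
  From 0 m to 2100 m (environment, lower layer): cools by 10.1 × 2.1 = 21.21°C, giving -17.81°C.
  From 2100 m to 2900 m (environment, upper layer): cools by 6.9 × 0.8 = 5.52°C, giving -23.33°C.
T_parcel − T_env = -19.62 − (-23.33) = +3.71°C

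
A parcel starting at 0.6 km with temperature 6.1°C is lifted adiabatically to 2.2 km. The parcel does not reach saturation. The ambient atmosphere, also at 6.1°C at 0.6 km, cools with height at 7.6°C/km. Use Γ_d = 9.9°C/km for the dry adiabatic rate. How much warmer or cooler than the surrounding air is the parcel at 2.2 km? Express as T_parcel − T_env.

Parcel:
  Dry to 2200 m: -9.9 × 1.6 km = -15.84°C, so T = -9.74°C.
Environment:
  Environment to 2200 m: -7.6 × 1.6 km = -12.16°C, so T = -6.06°C.
T_parcel − T_env = -9.74 − (-6.06) = -3.68°C

-3.68°C (parcel cooler than environment)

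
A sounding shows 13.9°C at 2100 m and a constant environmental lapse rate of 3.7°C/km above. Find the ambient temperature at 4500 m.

5.02°C

2100–4500 m, environmental: Δz = 2.4 km ⇒ ΔT = -8.88°C; T = 5.02°C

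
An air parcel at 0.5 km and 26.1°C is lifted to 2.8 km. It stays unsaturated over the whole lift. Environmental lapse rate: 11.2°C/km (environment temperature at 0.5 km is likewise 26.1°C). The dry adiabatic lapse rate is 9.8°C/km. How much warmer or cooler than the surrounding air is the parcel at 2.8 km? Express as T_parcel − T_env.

+3.22°C (parcel warmer than environment)

Parcel:
  500 → 2800 m (dry, 9.8°C/km): ΔT = -9.8 × 2.3 = -22.54°C → T = 3.56°C
Environment:
  500 → 2800 m (environment, 11.2°C/km): ΔT = -11.2 × 2.3 = -25.76°C → T = 0.34°C
T_parcel − T_env = 3.56 − 0.34 = +3.22°C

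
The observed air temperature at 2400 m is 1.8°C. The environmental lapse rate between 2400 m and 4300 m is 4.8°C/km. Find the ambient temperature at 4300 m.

2400 → 4300 m (environmental, 4.8°C/km): ΔT = -4.8 × 1.9 = -9.12°C → T = -7.32°C

-7.32°C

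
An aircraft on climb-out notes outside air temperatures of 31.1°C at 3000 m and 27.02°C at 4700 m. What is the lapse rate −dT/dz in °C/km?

2.4°C/km

Γ = −ΔT/Δz = (31.1 − 27.02) / (4700 − 3000) m
  = 4.08°C / 1.7 km = 2.4°C/km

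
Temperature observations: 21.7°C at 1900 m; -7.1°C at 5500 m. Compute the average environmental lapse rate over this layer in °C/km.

Γ = −ΔT/Δz = (21.7 − (-7.1)) / (5500 − 1900) m
  = 28.8°C / 3.6 km = 8°C/km

8°C/km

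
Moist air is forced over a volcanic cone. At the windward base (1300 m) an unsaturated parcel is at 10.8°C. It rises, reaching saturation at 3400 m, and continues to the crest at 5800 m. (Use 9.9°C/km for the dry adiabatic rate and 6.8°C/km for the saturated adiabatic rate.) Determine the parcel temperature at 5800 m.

-26.31°C

From 1300 m to 3400 m (dry): cools by 9.9 × 2.1 = 20.79°C, giving -9.99°C.
From 3400 m to 5800 m (saturated): cools by 6.8 × 2.4 = 16.32°C, giving -26.31°C.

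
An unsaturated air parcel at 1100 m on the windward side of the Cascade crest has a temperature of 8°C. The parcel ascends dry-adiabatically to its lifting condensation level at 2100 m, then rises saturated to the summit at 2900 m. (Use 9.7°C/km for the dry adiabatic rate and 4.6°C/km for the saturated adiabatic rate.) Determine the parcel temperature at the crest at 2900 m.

-5.38°C

Dry to 2100 m: -9.7 × 1 km = -9.7°C, so T = -1.7°C.
Saturated to 2900 m: -4.6 × 0.8 km = -3.68°C, so T = -5.38°C.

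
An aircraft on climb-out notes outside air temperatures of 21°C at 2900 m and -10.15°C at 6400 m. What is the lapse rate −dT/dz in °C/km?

Γ = −ΔT/Δz = (21 − (-10.15)) / (6400 − 2900) m
  = 31.15°C / 3.5 km = 8.9°C/km

8.9°C/km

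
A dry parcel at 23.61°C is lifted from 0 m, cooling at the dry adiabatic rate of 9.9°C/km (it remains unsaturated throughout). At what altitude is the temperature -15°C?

Height above start = (23.61 − (-15)) / 9.9 = 3.9 km
Altitude = 0 m + 3900 m = 3900 m

3900 m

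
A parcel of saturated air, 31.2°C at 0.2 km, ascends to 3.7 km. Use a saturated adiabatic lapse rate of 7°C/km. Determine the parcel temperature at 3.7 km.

From 200 m to 3700 m (saturated adiabatic): cools by 7 × 3.5 = 24.5°C, giving 6.7°C.

6.7°C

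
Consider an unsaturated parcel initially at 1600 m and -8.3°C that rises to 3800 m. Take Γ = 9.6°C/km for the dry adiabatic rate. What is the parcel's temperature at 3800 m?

-29.42°C

From 1600 m to 3800 m (dry adiabatic): cools by 9.6 × 2.2 = 21.12°C, giving -29.42°C.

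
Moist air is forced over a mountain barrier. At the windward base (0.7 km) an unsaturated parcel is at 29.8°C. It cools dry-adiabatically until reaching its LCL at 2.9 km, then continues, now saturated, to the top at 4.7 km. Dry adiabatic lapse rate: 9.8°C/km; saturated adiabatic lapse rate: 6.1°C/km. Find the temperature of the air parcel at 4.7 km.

700–2900 m, dry: Δz = 2.2 km ⇒ ΔT = -21.56°C; T = 8.24°C
2900–4700 m, saturated: Δz = 1.8 km ⇒ ΔT = -10.98°C; T = -2.74°C

-2.74°C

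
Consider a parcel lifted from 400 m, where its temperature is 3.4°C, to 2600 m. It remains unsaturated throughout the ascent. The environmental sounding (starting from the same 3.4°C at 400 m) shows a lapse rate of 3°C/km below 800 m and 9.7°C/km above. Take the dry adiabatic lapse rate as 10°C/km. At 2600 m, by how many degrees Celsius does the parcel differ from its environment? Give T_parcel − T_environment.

-3.34°C (parcel cooler than environment)

Parcel:
  Dry to 2600 m: -10 × 2.2 km = -22°C, so T = -18.6°C.
Environment:
  Environment, lower layer to 800 m: -3 × 0.4 km = -1.2°C, so T = 2.2°C.
  Environment, upper layer to 2600 m: -9.7 × 1.8 km = -17.46°C, so T = -15.26°C.
T_parcel − T_env = -18.6 − (-15.26) = -3.34°C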